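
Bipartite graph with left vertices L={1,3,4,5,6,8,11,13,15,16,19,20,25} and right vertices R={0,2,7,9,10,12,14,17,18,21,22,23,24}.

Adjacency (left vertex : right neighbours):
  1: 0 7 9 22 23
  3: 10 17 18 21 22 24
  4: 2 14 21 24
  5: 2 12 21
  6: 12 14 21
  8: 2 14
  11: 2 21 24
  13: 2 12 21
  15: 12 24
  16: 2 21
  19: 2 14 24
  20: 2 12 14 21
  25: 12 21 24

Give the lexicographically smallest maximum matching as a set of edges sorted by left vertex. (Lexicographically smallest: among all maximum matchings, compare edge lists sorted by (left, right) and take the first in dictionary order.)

Lex-smallest maximum matching: {(1,0), (3,10), (4,2), (5,12), (6,14), (11,21), (15,24)}

|M| = 7 (so the lex-smallest maximum matching has 7 edges)
process left vertices in ascending order; for each, take the smallest-labelled available neighbour that still permits 7 edges overall, or leave it unmatched if none does
lex-smallest matching: {1-0, 3-10, 4-2, 5-12, 6-14, 11-21, 15-24}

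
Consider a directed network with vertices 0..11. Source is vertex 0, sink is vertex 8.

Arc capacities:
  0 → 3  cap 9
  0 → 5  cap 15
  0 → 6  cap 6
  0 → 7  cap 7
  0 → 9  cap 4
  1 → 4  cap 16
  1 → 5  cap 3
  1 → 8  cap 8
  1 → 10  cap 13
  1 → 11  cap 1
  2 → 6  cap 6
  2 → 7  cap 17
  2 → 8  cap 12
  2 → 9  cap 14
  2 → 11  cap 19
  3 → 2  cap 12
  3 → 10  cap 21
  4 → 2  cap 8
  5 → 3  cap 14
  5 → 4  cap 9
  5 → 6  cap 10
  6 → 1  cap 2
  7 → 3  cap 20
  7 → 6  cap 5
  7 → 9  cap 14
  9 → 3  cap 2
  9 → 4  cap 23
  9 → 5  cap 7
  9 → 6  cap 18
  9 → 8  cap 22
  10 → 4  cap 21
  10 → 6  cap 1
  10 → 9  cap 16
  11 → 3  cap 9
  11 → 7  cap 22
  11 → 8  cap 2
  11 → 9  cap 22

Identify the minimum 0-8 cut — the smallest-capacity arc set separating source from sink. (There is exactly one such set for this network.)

augment #1: 0→9→8 push 4
augment #2: 0→3→2→8 push 9
augment #3: 0→6→1→8 push 2
augment #4: 0→7→9→8 push 7
augment #5: 0→5→3→2→8 push 3
augment #6: 0→5→3→10→9→8 push 11
augment #7: 0→5→4→2→11→8 push 1
max flow = 37; residual-reachable set from 0 gives S-side
cut edges (S→T): {(0,3), (0,5), (0,7), (0,9), (6,1)} total cap 37

Min-cut arcs: {(0,3), (0,5), (0,7), (0,9), (6,1)} (total capacity 37)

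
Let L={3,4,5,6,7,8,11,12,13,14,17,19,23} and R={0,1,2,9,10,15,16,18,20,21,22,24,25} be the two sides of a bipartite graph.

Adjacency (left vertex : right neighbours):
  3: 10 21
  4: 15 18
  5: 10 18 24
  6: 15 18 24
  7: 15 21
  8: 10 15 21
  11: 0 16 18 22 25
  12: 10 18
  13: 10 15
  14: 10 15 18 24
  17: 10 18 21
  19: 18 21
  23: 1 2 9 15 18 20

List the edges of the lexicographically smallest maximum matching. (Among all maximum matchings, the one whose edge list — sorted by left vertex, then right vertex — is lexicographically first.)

|M| = 7 (so the lex-smallest maximum matching has 7 edges)
process left vertices in ascending order; for each, take the smallest-labelled available neighbour that still permits 7 edges overall, or leave it unmatched if none does
lex-smallest matching: {3-10, 4-15, 5-18, 6-24, 7-21, 11-0, 23-1}

Lex-smallest maximum matching: {(3,10), (4,15), (5,18), (6,24), (7,21), (11,0), (23,1)}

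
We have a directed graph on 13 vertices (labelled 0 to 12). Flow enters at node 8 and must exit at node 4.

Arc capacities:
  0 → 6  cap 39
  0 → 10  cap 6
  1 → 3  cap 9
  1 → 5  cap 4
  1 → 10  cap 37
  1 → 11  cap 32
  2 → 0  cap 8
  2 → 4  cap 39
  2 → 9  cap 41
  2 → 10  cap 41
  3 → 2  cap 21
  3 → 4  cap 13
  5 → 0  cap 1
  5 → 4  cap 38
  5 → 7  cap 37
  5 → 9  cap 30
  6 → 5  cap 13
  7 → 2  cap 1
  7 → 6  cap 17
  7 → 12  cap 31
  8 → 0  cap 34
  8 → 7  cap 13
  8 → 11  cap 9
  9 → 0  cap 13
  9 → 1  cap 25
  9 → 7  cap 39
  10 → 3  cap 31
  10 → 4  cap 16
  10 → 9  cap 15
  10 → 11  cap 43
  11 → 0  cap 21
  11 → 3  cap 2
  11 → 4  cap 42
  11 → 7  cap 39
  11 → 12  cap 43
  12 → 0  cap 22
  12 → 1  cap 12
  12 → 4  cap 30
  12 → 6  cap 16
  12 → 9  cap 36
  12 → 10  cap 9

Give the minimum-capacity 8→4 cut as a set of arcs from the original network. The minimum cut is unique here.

augment #1: 8→11→4 push 9
augment #2: 8→0→10→4 push 6
augment #3: 8→7→2→4 push 1
augment #4: 8→7→12→4 push 12
augment #5: 8→0→6→5→4 push 13
max flow = 41; residual-reachable set from 8 gives S-side
cut edges (S→T): {(0,10), (6,5), (8,7), (8,11)} total cap 41

Min-cut arcs: {(0,10), (6,5), (8,7), (8,11)} (total capacity 41)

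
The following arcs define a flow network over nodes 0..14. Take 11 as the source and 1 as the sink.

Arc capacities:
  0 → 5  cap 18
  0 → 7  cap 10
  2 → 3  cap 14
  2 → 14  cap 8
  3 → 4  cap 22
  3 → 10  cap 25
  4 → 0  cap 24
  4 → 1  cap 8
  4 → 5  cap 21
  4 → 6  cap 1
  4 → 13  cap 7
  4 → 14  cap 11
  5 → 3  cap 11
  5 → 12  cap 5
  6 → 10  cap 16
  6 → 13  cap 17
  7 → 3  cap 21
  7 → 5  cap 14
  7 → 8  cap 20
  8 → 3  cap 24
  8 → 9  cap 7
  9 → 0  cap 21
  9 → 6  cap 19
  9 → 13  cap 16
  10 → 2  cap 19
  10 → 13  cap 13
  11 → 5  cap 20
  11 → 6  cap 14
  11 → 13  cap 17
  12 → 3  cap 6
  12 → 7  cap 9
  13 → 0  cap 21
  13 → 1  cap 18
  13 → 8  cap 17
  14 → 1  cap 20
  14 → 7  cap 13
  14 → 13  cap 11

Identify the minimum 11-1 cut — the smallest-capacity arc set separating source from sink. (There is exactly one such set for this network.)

augment #1: 11→13→1 push 17
augment #2: 11→6→13→1 push 1
augment #3: 11→5→3→4→1 push 8
augment #4: 11→5→3→4→14→1 push 3
augment #5: 11→6→10→2→14→1 push 8
augment #6: 11→5→12→3→4→14→1 push 5
augment #7: 11→6→10→2→3→4→14→1 push 3
max flow = 45; residual-reachable set from 11 gives S-side
cut edges (S→T): {(2,14), (4,1), (4,14), (13,1)} total cap 45

Min-cut arcs: {(2,14), (4,1), (4,14), (13,1)} (total capacity 45)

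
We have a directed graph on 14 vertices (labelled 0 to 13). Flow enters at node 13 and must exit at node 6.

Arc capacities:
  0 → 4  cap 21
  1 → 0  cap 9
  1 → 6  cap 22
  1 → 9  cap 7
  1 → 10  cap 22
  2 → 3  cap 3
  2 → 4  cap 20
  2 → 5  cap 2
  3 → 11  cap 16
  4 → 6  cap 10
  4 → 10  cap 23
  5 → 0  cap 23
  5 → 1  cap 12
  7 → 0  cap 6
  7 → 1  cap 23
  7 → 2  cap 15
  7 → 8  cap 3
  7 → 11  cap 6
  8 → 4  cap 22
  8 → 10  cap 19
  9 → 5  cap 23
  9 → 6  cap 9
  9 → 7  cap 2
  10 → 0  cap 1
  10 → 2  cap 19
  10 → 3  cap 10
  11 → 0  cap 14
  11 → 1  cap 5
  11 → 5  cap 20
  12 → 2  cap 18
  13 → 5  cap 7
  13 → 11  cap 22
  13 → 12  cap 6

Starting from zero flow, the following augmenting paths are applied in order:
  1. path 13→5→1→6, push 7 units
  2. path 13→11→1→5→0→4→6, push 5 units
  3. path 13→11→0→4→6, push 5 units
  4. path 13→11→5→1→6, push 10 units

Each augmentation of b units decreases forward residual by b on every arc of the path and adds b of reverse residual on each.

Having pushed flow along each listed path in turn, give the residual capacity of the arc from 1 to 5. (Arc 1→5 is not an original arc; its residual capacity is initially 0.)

after path 1 (13→5→1→6, push 7): res(1,5)=7
after path 2 (13→11→1→5→0→4→6, push 5): res(1,5)=2
after path 3 (13→11→0→4→6, push 5): res(1,5)=2
after path 4 (13→11→5→1→6, push 10): res(1,5)=12

Residual capacity of (1,5): 12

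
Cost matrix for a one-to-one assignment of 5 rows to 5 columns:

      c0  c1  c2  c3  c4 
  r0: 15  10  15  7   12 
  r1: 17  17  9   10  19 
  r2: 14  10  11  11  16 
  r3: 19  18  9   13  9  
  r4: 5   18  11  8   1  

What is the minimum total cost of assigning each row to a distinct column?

optimal assignment: row0→col3 (cost 7), row1→col2 (cost 9), row2→col1 (cost 10), row3→col4 (cost 9), row4→col0 (cost 5)
total = 7 + 9 + 10 + 9 + 5 = 40

Minimum assignment cost: 40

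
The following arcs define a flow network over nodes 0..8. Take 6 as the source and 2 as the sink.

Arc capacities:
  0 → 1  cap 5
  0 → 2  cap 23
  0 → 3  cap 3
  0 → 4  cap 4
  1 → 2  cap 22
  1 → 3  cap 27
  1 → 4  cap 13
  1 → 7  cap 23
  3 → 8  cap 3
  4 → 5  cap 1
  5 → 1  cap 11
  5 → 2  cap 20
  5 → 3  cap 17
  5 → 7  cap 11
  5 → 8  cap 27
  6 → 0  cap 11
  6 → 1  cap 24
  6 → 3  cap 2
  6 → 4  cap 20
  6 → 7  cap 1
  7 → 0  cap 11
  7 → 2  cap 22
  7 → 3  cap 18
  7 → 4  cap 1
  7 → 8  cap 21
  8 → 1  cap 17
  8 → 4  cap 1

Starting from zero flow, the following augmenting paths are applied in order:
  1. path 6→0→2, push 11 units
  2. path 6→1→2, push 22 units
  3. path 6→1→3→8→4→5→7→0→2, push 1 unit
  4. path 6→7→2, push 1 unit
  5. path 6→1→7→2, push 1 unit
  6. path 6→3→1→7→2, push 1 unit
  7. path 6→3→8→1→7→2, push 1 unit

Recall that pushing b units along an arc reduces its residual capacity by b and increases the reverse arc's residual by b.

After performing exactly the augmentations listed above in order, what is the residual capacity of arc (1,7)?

after path 1 (6→0→2, push 11): res(1,7)=23
after path 2 (6→1→2, push 22): res(1,7)=23
after path 3 (6→1→3→8→4→5→7→0→2, push 1): res(1,7)=23
after path 4 (6→7→2, push 1): res(1,7)=23
after path 5 (6→1→7→2, push 1): res(1,7)=22
after path 6 (6→3→1→7→2, push 1): res(1,7)=21
after path 7 (6→3→8→1→7→2, push 1): res(1,7)=20

Residual capacity of (1,7): 20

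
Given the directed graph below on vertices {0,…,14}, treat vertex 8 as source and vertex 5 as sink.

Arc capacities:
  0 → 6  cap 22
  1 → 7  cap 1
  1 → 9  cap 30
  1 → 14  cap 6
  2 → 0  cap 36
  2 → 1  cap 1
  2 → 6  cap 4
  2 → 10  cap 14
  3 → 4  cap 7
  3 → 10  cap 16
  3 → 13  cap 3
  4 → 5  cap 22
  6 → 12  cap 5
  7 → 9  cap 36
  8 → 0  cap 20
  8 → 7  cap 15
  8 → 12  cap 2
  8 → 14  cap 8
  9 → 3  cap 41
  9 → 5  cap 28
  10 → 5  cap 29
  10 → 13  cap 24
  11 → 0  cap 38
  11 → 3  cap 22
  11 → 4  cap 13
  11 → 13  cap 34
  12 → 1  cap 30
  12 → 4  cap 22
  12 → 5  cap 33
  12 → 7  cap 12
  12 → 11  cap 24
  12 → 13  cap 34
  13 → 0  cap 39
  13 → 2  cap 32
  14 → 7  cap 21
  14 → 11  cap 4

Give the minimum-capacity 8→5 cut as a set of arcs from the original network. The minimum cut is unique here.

augment #1: 8→12→5 push 2
augment #2: 8→7→9→5 push 15
augment #3: 8→0→6→12→5 push 5
augment #4: 8→14→7→9→5 push 8
max flow = 30; residual-reachable set from 8 gives S-side
cut edges (S→T): {(6,12), (8,7), (8,12), (8,14)} total cap 30

Min-cut arcs: {(6,12), (8,7), (8,12), (8,14)} (total capacity 30)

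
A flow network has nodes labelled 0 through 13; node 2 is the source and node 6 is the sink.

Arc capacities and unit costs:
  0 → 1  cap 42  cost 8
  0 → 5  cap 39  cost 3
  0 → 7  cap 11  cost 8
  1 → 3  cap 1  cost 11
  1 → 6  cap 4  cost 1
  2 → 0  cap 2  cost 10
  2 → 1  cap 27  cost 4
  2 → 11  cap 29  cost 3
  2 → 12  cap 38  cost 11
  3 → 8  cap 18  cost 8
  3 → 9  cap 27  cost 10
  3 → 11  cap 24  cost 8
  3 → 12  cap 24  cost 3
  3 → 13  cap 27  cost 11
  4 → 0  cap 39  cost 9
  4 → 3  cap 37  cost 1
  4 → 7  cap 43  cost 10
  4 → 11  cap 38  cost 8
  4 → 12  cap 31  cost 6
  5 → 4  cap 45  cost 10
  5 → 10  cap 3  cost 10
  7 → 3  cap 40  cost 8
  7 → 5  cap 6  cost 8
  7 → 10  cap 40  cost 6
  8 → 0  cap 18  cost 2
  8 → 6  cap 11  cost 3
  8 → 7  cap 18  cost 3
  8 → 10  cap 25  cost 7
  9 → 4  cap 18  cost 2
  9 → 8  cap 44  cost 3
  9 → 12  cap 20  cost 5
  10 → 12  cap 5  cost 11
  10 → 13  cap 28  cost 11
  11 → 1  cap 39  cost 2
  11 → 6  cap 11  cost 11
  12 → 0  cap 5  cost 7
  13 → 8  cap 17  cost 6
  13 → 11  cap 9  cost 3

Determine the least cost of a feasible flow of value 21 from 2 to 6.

shortest-cost path #1: 2→1→6 push 4 @ unit cost 5 (adds 20)
shortest-cost path #2: 2→11→6 push 11 @ unit cost 14 (adds 154)
shortest-cost path #3: 2→1→3→8→6 push 1 @ unit cost 26 (adds 26)
shortest-cost path #4: 2→0→5→4→3→8→6 push 2 @ unit cost 35 (adds 70)
shortest-cost path #5: 2→12→0→5→4→3→8→6 push 3 @ unit cost 43 (adds 129)
total cost = 399

Minimum cost for 21 units: 399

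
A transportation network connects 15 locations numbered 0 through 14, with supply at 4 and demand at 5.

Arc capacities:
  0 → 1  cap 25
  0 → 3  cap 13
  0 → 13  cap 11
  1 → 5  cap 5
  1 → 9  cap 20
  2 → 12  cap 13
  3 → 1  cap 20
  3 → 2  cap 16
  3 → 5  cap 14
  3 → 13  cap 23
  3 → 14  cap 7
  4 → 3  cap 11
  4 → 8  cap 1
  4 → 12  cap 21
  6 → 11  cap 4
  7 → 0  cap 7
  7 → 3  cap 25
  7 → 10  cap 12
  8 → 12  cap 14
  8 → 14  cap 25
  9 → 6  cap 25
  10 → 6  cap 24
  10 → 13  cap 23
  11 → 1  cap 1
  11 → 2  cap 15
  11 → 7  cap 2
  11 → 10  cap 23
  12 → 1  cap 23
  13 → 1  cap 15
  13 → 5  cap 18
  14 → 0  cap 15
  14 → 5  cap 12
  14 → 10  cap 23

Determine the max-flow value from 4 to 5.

Maximum flow value: 21

augment #1: 4→3→5 bottleneck 11, total now 11
augment #2: 4→8→14→5 bottleneck 1, total now 12
augment #3: 4→12→1→5 bottleneck 5, total now 17
augment #4: 4→12→1→9→6→11→7→3→5 bottleneck 2, total now 19
augment #5: 4→12→1→9→6→11→10→13→5 bottleneck 2, total now 21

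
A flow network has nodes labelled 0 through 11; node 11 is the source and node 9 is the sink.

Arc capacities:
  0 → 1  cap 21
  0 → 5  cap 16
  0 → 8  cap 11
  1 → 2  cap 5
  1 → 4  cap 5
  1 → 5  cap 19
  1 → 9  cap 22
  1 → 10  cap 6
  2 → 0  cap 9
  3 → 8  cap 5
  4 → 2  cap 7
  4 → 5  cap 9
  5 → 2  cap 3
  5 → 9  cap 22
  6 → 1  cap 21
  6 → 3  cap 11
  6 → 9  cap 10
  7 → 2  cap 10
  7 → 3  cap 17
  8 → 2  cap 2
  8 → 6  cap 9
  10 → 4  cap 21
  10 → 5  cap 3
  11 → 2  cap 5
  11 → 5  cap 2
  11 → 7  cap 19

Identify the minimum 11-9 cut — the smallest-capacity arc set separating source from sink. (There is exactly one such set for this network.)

augment #1: 11→5→9 push 2
augment #2: 11→2→0→1→9 push 5
augment #3: 11→7→2→0→1→9 push 4
augment #4: 11→7→3→8→6→9 push 5
max flow = 16; residual-reachable set from 11 gives S-side
cut edges (S→T): {(2,0), (3,8), (11,5)} total cap 16

Min-cut arcs: {(2,0), (3,8), (11,5)} (total capacity 16)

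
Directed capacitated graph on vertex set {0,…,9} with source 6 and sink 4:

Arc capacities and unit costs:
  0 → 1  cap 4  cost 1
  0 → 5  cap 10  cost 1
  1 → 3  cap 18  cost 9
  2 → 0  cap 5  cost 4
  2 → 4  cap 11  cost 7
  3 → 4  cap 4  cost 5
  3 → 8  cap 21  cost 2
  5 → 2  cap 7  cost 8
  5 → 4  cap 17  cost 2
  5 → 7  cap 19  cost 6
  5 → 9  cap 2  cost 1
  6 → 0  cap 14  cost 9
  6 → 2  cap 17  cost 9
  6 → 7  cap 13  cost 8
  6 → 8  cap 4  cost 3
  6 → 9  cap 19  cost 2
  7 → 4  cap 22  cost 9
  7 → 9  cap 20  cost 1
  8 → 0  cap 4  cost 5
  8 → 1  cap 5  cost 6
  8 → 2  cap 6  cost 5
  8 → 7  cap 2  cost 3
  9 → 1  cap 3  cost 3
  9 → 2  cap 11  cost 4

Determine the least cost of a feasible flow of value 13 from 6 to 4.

Minimum cost for 13 units: 155

shortest-cost path #1: 6→8→0→5→4 push 4 @ unit cost 11 (adds 44)
shortest-cost path #2: 6→0→5→4 push 6 @ unit cost 12 (adds 72)
shortest-cost path #3: 6→9→2→4 push 3 @ unit cost 13 (adds 39)
total cost = 155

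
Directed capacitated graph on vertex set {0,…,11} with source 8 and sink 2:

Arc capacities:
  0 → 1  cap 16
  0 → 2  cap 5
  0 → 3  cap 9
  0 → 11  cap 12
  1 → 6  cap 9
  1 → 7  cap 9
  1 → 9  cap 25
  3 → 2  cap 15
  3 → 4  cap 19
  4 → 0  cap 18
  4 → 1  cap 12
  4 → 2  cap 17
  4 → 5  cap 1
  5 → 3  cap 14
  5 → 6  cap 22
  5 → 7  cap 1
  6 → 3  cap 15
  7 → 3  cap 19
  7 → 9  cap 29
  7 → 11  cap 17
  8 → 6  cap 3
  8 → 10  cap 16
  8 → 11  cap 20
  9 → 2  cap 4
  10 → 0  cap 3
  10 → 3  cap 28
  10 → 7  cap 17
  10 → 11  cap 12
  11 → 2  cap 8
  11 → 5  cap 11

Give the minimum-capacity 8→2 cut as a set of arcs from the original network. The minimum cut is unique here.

Min-cut arcs: {(8,6), (8,10), (11,2), (11,5)} (total capacity 38)

augment #1: 8→11→2 push 8
augment #2: 8→6→3→2 push 3
augment #3: 8→10→0→2 push 3
augment #4: 8→10→3→2 push 12
augment #5: 8→10→3→4→2 push 1
augment #6: 8→11→5→3→4→2 push 11
max flow = 38; residual-reachable set from 8 gives S-side
cut edges (S→T): {(8,6), (8,10), (11,2), (11,5)} total cap 38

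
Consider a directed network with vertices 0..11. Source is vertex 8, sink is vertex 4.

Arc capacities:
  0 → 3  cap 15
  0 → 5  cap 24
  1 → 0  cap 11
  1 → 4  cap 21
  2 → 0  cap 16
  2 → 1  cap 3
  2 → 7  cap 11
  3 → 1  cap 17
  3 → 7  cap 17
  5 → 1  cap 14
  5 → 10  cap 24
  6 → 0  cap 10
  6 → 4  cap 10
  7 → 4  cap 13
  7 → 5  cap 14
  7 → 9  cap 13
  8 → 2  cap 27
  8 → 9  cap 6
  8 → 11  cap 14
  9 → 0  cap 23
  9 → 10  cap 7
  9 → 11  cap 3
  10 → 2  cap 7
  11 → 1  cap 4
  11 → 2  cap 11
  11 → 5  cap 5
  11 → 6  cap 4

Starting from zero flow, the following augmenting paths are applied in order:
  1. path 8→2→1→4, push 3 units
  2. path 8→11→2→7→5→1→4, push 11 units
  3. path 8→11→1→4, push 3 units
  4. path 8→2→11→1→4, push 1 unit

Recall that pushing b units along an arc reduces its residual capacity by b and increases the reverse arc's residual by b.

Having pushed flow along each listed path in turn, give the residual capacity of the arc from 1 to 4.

after path 1 (8→2→1→4, push 3): res(1,4)=18
after path 2 (8→11→2→7→5→1→4, push 11): res(1,4)=7
after path 3 (8→11→1→4, push 3): res(1,4)=4
after path 4 (8→2→11→1→4, push 1): res(1,4)=3

Residual capacity of (1,4): 3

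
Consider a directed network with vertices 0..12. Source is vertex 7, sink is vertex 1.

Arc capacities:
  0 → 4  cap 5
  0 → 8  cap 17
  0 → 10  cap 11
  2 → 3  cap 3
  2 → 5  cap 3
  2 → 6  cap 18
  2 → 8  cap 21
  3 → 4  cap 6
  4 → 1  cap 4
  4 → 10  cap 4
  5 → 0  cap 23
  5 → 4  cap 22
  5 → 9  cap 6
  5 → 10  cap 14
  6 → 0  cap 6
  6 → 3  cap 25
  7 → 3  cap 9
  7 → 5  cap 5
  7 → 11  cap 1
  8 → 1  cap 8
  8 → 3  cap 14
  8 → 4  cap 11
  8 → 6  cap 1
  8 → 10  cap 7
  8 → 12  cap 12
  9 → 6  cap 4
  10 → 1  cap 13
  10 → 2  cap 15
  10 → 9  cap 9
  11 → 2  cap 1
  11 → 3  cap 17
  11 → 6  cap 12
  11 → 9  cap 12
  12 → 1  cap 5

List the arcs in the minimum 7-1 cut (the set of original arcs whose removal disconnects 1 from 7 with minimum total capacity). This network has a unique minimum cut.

Min-cut arcs: {(3,4), (7,5), (7,11)} (total capacity 12)

augment #1: 7→3→4→1 push 4
augment #2: 7→5→10→1 push 5
augment #3: 7→3→4→10→1 push 2
augment #4: 7→11→2→8→1 push 1
max flow = 12; residual-reachable set from 7 gives S-side
cut edges (S→T): {(3,4), (7,5), (7,11)} total cap 12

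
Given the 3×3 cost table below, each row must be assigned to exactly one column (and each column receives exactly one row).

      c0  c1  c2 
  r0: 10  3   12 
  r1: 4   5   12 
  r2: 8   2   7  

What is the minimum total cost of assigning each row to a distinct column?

optimal assignment: row0→col1 (cost 3), row1→col0 (cost 4), row2→col2 (cost 7)
total = 3 + 4 + 7 = 14

Minimum assignment cost: 14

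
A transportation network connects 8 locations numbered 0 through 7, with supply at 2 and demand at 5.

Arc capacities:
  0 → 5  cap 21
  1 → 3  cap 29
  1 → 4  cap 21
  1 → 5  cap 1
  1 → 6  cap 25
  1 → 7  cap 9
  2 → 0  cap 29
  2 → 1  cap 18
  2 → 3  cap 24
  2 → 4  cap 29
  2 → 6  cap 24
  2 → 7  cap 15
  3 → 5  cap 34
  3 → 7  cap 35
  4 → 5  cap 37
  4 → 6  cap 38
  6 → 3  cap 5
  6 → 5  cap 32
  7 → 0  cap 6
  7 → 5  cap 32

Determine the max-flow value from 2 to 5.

augment #1: 2→0→5 bottleneck 21, total now 21
augment #2: 2→1→5 bottleneck 1, total now 22
augment #3: 2→3→5 bottleneck 24, total now 46
augment #4: 2→4→5 bottleneck 29, total now 75
augment #5: 2→6→5 bottleneck 24, total now 99
augment #6: 2→7→5 bottleneck 15, total now 114
augment #7: 2→1→3→5 bottleneck 10, total now 124
augment #8: 2→1→4→5 bottleneck 7, total now 131

Maximum flow value: 131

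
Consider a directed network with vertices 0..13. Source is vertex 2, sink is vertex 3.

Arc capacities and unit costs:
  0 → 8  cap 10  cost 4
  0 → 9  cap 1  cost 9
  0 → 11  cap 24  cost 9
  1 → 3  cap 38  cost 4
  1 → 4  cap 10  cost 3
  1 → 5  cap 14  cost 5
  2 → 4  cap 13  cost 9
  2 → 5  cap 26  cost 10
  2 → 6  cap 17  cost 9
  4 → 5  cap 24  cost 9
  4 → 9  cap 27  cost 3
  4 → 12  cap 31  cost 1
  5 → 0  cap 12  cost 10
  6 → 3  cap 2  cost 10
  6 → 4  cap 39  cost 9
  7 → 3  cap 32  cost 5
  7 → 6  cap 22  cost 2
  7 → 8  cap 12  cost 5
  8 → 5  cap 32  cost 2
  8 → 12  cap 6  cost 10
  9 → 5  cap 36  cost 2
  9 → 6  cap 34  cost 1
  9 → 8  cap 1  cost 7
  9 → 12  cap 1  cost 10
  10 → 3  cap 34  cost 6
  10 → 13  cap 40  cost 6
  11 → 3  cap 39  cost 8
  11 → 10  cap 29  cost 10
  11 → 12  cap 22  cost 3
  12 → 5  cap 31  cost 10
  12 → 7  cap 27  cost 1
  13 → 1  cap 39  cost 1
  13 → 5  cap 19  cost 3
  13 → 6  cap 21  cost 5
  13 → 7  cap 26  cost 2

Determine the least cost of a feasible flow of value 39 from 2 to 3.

Minimum cost for 39 units: 966

shortest-cost path #1: 2→4→12→7→3 push 13 @ unit cost 16 (adds 208)
shortest-cost path #2: 2→6→3 push 2 @ unit cost 19 (adds 38)
shortest-cost path #3: 2→6→4→12→7→3 push 14 @ unit cost 25 (adds 350)
shortest-cost path #4: 2→5→0→11→3 push 10 @ unit cost 37 (adds 370)
total cost = 966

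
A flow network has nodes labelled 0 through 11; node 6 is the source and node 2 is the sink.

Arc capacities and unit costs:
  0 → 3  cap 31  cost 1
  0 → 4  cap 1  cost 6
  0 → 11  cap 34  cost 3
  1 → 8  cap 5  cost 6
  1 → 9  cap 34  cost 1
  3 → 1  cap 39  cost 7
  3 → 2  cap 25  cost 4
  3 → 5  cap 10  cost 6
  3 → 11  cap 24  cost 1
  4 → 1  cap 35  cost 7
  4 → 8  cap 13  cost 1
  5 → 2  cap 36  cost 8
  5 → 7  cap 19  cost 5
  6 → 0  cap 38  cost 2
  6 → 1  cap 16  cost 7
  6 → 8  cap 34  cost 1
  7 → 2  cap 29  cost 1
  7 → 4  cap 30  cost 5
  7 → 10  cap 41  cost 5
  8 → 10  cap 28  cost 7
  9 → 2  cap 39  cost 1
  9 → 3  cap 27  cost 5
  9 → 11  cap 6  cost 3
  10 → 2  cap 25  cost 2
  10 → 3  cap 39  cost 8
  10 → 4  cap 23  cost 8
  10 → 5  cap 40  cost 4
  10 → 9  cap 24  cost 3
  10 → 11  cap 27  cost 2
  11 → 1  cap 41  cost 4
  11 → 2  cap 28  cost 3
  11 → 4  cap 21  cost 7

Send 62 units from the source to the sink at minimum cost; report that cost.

Minimum cost for 62 units: 497

shortest-cost path #1: 6→0→3→2 push 25 @ unit cost 7 (adds 175)
shortest-cost path #2: 6→0→3→11→2 push 6 @ unit cost 7 (adds 42)
shortest-cost path #3: 6→0→11→2 push 7 @ unit cost 8 (adds 56)
shortest-cost path #4: 6→1→9→2 push 16 @ unit cost 9 (adds 144)
shortest-cost path #5: 6→8→10→2 push 8 @ unit cost 10 (adds 80)
total cost = 497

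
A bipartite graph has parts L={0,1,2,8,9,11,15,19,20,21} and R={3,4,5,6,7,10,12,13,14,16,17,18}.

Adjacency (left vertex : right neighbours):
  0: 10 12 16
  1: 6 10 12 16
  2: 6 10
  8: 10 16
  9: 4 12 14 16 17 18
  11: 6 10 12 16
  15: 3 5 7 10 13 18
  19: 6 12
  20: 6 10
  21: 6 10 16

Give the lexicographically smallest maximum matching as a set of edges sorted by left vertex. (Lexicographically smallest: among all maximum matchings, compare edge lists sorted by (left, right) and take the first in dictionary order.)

|M| = 6 (so the lex-smallest maximum matching has 6 edges)
process left vertices in ascending order; for each, take the smallest-labelled available neighbour that still permits 6 edges overall, or leave it unmatched if none does
lex-smallest matching: {0-10, 1-6, 8-16, 9-4, 11-12, 15-3}

Lex-smallest maximum matching: {(0,10), (1,6), (8,16), (9,4), (11,12), (15,3)}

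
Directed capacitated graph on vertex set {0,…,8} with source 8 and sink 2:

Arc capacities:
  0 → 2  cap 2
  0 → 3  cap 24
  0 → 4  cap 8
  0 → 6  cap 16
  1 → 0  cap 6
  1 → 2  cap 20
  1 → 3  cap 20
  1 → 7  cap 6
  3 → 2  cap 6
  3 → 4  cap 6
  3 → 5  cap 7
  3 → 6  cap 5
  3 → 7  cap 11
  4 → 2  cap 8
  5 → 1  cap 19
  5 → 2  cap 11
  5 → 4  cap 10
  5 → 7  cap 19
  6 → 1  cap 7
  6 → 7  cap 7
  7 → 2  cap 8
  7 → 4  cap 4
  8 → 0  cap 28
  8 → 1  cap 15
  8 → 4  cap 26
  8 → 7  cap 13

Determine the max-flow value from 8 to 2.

Maximum flow value: 51

augment #1: 8→0→2 bottleneck 2, total now 2
augment #2: 8→1→2 bottleneck 15, total now 17
augment #3: 8→4→2 bottleneck 8, total now 25
augment #4: 8→7→2 bottleneck 8, total now 33
augment #5: 8→0→3→2 bottleneck 6, total now 39
augment #6: 8→0→3→5→2 bottleneck 7, total now 46
augment #7: 8→0→6→1→2 bottleneck 5, total now 51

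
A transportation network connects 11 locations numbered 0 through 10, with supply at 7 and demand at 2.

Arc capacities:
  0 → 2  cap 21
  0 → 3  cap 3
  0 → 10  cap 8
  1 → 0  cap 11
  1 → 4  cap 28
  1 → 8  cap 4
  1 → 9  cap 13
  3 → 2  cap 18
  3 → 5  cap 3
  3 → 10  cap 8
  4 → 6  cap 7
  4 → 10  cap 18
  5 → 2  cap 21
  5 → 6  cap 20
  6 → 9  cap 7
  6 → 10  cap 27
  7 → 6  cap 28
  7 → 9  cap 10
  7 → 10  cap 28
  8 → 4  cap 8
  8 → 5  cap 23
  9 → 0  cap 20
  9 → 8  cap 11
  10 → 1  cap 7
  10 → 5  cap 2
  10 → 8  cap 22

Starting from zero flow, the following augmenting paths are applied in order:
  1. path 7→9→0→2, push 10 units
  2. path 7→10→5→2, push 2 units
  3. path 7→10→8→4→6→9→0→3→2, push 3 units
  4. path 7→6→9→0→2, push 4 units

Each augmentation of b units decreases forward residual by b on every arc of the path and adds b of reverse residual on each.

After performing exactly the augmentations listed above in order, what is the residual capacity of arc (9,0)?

after path 1 (7→9→0→2, push 10): res(9,0)=10
after path 2 (7→10→5→2, push 2): res(9,0)=10
after path 3 (7→10→8→4→6→9→0→3→2, push 3): res(9,0)=7
after path 4 (7→6→9→0→2, push 4): res(9,0)=3

Residual capacity of (9,0): 3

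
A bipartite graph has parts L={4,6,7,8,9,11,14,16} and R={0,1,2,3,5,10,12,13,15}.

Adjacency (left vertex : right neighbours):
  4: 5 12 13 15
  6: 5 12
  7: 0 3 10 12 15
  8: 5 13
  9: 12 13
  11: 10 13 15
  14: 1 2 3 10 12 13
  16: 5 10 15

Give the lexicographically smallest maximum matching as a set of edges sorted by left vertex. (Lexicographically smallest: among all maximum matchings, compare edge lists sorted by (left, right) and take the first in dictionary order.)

Lex-smallest maximum matching: {(4,5), (6,12), (7,0), (8,13), (11,10), (14,1), (16,15)}

|M| = 7 (so the lex-smallest maximum matching has 7 edges)
process left vertices in ascending order; for each, take the smallest-labelled available neighbour that still permits 7 edges overall, or leave it unmatched if none does
lex-smallest matching: {4-5, 6-12, 7-0, 8-13, 11-10, 14-1, 16-15}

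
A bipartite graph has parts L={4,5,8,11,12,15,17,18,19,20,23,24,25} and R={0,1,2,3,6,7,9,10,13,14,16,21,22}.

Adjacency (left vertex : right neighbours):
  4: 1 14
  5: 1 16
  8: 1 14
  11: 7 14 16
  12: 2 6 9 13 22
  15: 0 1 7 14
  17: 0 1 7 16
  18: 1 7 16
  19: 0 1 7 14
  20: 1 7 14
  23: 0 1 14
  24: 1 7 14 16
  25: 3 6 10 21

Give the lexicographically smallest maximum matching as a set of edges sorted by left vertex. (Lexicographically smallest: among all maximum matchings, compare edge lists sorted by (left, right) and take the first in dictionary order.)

Lex-smallest maximum matching: {(4,1), (5,16), (8,14), (11,7), (12,2), (15,0), (25,3)}

|M| = 7 (so the lex-smallest maximum matching has 7 edges)
process left vertices in ascending order; for each, take the smallest-labelled available neighbour that still permits 7 edges overall, or leave it unmatched if none does
lex-smallest matching: {4-1, 5-16, 8-14, 11-7, 12-2, 15-0, 25-3}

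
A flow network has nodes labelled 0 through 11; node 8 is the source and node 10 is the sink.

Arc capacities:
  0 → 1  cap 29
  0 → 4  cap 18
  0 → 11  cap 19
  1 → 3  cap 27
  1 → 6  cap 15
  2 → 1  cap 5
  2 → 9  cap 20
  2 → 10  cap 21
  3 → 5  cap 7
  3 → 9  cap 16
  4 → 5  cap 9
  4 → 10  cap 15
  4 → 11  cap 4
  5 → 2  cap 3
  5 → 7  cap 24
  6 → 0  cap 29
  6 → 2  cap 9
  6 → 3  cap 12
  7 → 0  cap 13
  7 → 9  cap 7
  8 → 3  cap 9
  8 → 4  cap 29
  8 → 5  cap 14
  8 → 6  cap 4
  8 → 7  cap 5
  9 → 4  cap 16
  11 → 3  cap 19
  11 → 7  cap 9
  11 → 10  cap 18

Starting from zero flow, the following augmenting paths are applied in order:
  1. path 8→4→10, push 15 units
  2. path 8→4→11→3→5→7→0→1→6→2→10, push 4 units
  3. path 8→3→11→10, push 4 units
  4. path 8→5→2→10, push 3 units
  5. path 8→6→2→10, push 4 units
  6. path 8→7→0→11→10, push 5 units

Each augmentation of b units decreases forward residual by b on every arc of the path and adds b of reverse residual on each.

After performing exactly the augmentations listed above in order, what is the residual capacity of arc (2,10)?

after path 1 (8→4→10, push 15): res(2,10)=21
after path 2 (8→4→11→3→5→7→0→1→6→2→10, push 4): res(2,10)=17
after path 3 (8→3→11→10, push 4): res(2,10)=17
after path 4 (8→5→2→10, push 3): res(2,10)=14
after path 5 (8→6→2→10, push 4): res(2,10)=10
after path 6 (8→7→0→11→10, push 5): res(2,10)=10

Residual capacity of (2,10): 10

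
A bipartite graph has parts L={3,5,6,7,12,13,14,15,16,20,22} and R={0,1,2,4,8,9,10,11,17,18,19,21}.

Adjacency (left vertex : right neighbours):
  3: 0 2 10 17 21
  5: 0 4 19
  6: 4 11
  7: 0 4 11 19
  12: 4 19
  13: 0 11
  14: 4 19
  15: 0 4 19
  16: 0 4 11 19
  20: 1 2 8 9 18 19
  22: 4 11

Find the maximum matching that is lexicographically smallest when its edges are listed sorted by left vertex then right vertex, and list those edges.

|M| = 6 (so the lex-smallest maximum matching has 6 edges)
process left vertices in ascending order; for each, take the smallest-labelled available neighbour that still permits 6 edges overall, or leave it unmatched if none does
lex-smallest matching: {3-2, 5-0, 6-4, 7-11, 12-19, 20-1}

Lex-smallest maximum matching: {(3,2), (5,0), (6,4), (7,11), (12,19), (20,1)}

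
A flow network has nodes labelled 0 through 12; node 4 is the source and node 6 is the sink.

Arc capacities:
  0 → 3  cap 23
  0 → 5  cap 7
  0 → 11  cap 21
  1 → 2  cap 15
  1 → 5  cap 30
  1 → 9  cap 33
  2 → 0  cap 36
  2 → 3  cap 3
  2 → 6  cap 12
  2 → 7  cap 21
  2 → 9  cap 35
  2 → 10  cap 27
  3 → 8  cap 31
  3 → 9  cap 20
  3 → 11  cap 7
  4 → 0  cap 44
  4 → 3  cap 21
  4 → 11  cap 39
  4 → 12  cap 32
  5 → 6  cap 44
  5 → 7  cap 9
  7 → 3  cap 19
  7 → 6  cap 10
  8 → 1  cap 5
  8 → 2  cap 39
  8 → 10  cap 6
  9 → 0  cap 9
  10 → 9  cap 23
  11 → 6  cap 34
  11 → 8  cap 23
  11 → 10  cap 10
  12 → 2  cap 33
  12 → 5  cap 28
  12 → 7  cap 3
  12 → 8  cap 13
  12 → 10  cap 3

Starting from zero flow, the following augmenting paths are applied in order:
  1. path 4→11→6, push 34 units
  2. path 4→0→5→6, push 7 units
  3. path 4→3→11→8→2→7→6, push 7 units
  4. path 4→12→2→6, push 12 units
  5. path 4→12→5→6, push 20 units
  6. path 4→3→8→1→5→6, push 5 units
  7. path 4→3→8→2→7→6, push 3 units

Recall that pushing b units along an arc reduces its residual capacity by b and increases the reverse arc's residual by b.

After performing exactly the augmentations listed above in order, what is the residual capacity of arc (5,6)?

Residual capacity of (5,6): 12

after path 1 (4→11→6, push 34): res(5,6)=44
after path 2 (4→0→5→6, push 7): res(5,6)=37
after path 3 (4→3→11→8→2→7→6, push 7): res(5,6)=37
after path 4 (4→12→2→6, push 12): res(5,6)=37
after path 5 (4→12→5→6, push 20): res(5,6)=17
after path 6 (4→3→8→1→5→6, push 5): res(5,6)=12
after path 7 (4→3→8→2→7→6, push 3): res(5,6)=12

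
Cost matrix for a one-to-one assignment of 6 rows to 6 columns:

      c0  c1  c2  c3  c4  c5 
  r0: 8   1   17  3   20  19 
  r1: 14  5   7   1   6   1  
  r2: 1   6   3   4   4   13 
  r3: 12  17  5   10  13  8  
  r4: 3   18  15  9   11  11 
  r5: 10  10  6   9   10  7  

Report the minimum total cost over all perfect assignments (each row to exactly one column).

Minimum assignment cost: 21

optimal assignment: row0→col1 (cost 1), row1→col3 (cost 1), row2→col4 (cost 4), row3→col2 (cost 5), row4→col0 (cost 3), row5→col5 (cost 7)
total = 1 + 1 + 4 + 5 + 3 + 7 = 21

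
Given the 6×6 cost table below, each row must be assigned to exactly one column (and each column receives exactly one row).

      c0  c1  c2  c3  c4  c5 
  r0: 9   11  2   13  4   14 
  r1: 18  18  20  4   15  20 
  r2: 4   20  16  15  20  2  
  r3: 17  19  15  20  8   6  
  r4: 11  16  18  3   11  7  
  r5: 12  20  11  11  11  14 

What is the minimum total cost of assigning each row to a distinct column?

optimal assignment: row0→col2 (cost 2), row1→col3 (cost 4), row2→col0 (cost 4), row3→col5 (cost 6), row4→col1 (cost 16), row5→col4 (cost 11)
total = 2 + 4 + 4 + 6 + 16 + 11 = 43

Minimum assignment cost: 43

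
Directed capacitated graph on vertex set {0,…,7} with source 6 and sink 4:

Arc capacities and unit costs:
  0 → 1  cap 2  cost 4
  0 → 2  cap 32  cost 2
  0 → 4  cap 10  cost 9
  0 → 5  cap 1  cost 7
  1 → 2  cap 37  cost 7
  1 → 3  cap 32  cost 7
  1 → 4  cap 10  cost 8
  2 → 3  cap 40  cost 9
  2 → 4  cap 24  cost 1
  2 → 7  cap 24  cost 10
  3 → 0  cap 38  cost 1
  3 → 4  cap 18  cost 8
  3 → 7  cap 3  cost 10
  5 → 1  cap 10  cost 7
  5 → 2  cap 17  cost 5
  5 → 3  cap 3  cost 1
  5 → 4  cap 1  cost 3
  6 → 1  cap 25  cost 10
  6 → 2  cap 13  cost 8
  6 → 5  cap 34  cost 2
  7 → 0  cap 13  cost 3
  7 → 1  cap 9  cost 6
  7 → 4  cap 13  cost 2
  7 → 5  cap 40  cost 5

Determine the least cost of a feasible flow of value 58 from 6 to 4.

Minimum cost for 58 units: 877

shortest-cost path #1: 6→5→4 push 1 @ unit cost 5 (adds 5)
shortest-cost path #2: 6→5→3→0→2→4 push 3 @ unit cost 7 (adds 21)
shortest-cost path #3: 6→5→2→4 push 17 @ unit cost 8 (adds 136)
shortest-cost path #4: 6→2→4 push 4 @ unit cost 9 (adds 36)
shortest-cost path #5: 6→2→0→3→4 push 3 @ unit cost 13 (adds 39)
shortest-cost path #6: 6→5→1→4 push 10 @ unit cost 17 (adds 170)
shortest-cost path #7: 6→2→7→4 push 6 @ unit cost 20 (adds 120)
shortest-cost path #8: 6→1→3→4 push 14 @ unit cost 25 (adds 350)
total cost = 877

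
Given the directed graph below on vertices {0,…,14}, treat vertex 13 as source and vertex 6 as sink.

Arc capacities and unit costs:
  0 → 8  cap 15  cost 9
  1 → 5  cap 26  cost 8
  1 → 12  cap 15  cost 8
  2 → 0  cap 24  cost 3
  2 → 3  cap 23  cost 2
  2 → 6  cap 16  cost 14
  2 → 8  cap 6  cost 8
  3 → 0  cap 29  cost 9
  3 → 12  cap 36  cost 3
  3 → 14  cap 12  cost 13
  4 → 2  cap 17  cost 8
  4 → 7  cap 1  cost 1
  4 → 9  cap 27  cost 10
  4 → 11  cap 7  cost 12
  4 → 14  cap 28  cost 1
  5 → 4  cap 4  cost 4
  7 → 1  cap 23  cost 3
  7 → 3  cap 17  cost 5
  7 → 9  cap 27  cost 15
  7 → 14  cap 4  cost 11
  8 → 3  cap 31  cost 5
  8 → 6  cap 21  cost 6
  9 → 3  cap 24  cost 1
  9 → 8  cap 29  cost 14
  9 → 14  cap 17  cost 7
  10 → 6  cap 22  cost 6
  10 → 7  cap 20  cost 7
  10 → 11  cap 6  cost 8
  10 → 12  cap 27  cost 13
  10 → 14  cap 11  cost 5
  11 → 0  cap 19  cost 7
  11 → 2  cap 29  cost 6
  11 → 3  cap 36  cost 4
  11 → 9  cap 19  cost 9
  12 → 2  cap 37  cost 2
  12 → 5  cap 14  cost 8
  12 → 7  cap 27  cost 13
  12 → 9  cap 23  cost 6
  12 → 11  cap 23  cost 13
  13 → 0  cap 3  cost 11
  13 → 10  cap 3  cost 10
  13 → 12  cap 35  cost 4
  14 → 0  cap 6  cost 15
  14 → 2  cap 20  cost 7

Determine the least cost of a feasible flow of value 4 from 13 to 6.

shortest-cost path #1: 13→10→6 push 3 @ unit cost 16 (adds 48)
shortest-cost path #2: 13→12→2→6 push 1 @ unit cost 20 (adds 20)
total cost = 68

Minimum cost for 4 units: 68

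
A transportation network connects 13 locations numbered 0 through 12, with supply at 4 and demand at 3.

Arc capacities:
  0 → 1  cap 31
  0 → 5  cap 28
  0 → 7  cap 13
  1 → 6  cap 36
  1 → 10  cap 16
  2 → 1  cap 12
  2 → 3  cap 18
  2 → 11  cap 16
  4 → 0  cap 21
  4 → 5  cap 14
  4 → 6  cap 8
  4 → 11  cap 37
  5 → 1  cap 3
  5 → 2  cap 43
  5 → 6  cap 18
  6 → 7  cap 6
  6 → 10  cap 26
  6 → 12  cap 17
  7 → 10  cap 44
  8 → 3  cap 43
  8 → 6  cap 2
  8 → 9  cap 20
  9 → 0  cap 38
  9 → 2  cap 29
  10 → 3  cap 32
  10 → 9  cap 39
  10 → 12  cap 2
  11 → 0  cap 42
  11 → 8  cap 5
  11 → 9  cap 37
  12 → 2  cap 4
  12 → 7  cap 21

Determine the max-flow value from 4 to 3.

Maximum flow value: 55

augment #1: 4→5→2→3 bottleneck 14, total now 14
augment #2: 4→6→10→3 bottleneck 8, total now 22
augment #3: 4→11→8→3 bottleneck 5, total now 27
augment #4: 4→0→1→10→3 bottleneck 16, total now 43
augment #5: 4→0→5→2→3 bottleneck 4, total now 47
augment #6: 4→0→7→10→3 bottleneck 1, total now 48
augment #7: 4→11→0→7→10→3 bottleneck 7, total now 55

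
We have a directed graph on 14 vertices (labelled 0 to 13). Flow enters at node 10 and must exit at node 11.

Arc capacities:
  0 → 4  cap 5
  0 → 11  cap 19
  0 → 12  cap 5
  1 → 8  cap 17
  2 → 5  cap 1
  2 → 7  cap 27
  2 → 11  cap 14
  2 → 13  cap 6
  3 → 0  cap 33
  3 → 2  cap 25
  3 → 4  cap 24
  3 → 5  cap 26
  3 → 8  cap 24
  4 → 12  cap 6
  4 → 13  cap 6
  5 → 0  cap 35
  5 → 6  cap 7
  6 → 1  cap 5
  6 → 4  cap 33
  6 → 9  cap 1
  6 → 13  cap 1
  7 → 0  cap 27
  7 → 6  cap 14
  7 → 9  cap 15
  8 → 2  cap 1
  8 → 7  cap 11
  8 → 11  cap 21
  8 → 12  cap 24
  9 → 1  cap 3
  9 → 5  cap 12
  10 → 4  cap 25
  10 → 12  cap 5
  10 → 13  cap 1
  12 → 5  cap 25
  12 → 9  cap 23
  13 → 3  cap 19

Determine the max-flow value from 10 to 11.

augment #1: 10→12→5→0→11 bottleneck 5, total now 5
augment #2: 10→13→3→0→11 bottleneck 1, total now 6
augment #3: 10→4→12→5→0→11 bottleneck 6, total now 12
augment #4: 10→4→13→3→0→11 bottleneck 6, total now 18

Maximum flow value: 18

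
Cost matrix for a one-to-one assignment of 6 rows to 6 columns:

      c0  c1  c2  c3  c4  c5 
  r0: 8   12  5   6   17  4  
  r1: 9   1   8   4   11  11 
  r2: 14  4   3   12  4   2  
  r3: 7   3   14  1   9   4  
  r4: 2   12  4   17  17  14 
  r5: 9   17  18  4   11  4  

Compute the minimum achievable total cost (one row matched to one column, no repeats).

Minimum assignment cost: 17

optimal assignment: row0→col2 (cost 5), row1→col1 (cost 1), row2→col4 (cost 4), row3→col3 (cost 1), row4→col0 (cost 2), row5→col5 (cost 4)
total = 5 + 1 + 4 + 1 + 2 + 4 = 17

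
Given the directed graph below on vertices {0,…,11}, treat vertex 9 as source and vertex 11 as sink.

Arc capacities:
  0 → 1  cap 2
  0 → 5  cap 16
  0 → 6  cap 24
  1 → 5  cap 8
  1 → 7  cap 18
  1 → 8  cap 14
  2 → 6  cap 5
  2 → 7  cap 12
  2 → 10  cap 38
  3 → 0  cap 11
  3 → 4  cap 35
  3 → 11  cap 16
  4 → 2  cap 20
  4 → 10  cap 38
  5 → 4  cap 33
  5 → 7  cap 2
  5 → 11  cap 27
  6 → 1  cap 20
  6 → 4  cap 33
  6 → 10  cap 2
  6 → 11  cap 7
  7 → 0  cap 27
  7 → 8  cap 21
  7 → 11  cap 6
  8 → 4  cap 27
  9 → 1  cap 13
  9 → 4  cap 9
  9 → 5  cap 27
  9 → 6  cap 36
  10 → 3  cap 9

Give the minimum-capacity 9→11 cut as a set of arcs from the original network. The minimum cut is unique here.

augment #1: 9→5→11 push 27
augment #2: 9→6→11 push 7
augment #3: 9→1→7→11 push 6
augment #4: 9→4→10→3→11 push 9
max flow = 49; residual-reachable set from 9 gives S-side
cut edges (S→T): {(5,11), (6,11), (7,11), (10,3)} total cap 49

Min-cut arcs: {(5,11), (6,11), (7,11), (10,3)} (total capacity 49)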